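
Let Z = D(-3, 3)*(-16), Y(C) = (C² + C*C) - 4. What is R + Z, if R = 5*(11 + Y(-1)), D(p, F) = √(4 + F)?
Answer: 45 - 16*√7 ≈ 2.6680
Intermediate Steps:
Y(C) = -4 + 2*C² (Y(C) = (C² + C²) - 4 = 2*C² - 4 = -4 + 2*C²)
Z = -16*√7 (Z = √(4 + 3)*(-16) = √7*(-16) = -16*√7 ≈ -42.332)
R = 45 (R = 5*(11 + (-4 + 2*(-1)²)) = 5*(11 + (-4 + 2*1)) = 5*(11 + (-4 + 2)) = 5*(11 - 2) = 5*9 = 45)
R + Z = 45 - 16*√7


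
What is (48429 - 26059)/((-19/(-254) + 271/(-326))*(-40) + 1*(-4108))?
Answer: -231540685/42206654 ≈ -5.4859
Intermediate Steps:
(48429 - 26059)/((-19/(-254) + 271/(-326))*(-40) + 1*(-4108)) = 22370/((-19*(-1/254) + 271*(-1/326))*(-40) - 4108) = 22370/((19/254 - 271/326)*(-40) - 4108) = 22370/(-15660/20701*(-40) - 4108) = 22370/(626400/20701 - 4108) = 22370/(-84413308/20701) = 22370*(-20701/84413308) = -231540685/42206654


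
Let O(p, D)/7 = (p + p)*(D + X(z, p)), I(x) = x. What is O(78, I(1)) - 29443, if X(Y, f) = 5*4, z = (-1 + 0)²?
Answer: -6511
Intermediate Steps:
z = 1 (z = (-1)² = 1)
X(Y, f) = 20
O(p, D) = 14*p*(20 + D) (O(p, D) = 7*((p + p)*(D + 20)) = 7*((2*p)*(20 + D)) = 7*(2*p*(20 + D)) = 14*p*(20 + D))
O(78, I(1)) - 29443 = 14*78*(20 + 1) - 29443 = 14*78*21 - 29443 = 22932 - 29443 = -6511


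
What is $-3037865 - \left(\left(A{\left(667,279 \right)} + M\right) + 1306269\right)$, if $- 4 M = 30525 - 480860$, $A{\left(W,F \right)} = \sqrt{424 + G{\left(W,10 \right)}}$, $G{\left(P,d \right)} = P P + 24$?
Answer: $- \frac{17826871}{4} - \sqrt{445337} \approx -4.4574 \cdot 10^{6}$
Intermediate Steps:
$G{\left(P,d \right)} = 24 + P^{2}$ ($G{\left(P,d \right)} = P^{2} + 24 = 24 + P^{2}$)
$A{\left(W,F \right)} = \sqrt{448 + W^{2}}$ ($A{\left(W,F \right)} = \sqrt{424 + \left(24 + W^{2}\right)} = \sqrt{448 + W^{2}}$)
$M = \frac{450335}{4}$ ($M = - \frac{30525 - 480860}{4} = \left(- \frac{1}{4}\right) \left(-450335\right) = \frac{450335}{4} \approx 1.1258 \cdot 10^{5}$)
$-3037865 - \left(\left(A{\left(667,279 \right)} + M\right) + 1306269\right) = -3037865 - \left(\left(\sqrt{448 + 667^{2}} + \frac{450335}{4}\right) + 1306269\right) = -3037865 - \left(\left(\sqrt{448 + 444889} + \frac{450335}{4}\right) + 1306269\right) = -3037865 - \left(\left(\sqrt{445337} + \frac{450335}{4}\right) + 1306269\right) = -3037865 - \left(\left(\frac{450335}{4} + \sqrt{445337}\right) + 1306269\right) = -3037865 - \left(\frac{5675411}{4} + \sqrt{445337}\right) = - \frac{17826871}{4} - \sqrt{445337}$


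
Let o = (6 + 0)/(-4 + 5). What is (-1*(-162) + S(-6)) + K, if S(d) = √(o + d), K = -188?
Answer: -26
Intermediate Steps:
o = 6 (o = 6/1 = 6*1 = 6)
S(d) = √(6 + d)
(-1*(-162) + S(-6)) + K = (-1*(-162) + √(6 - 6)) - 188 = (162 + √0) - 188 = (162 + 0) - 188 = 162 - 188 = -26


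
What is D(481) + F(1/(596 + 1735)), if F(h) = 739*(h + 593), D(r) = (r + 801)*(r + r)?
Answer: 3896292880/2331 ≈ 1.6715e+6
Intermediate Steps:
D(r) = 2*r*(801 + r) (D(r) = (801 + r)*(2*r) = 2*r*(801 + r))
F(h) = 438227 + 739*h (F(h) = 739*(593 + h) = 438227 + 739*h)
D(481) + F(1/(596 + 1735)) = 2*481*(801 + 481) + (438227 + 739/(596 + 1735)) = 2*481*1282 + (438227 + 739/2331) = 1233284 + (438227 + 739*(1/2331)) = 1233284 + (438227 + 739/2331) = 1233284 + 1021507876/2331 = 3896292880/2331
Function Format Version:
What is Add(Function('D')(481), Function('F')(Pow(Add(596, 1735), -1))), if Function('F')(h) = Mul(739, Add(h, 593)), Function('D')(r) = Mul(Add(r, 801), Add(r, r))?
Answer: Rational(3896292880, 2331) ≈ 1.6715e+6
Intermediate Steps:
Function('D')(r) = Mul(2, r, Add(801, r)) (Function('D')(r) = Mul(Add(801, r), Mul(2, r)) = Mul(2, r, Add(801, r)))
Function('F')(h) = Add(438227, Mul(739, h)) (Function('F')(h) = Mul(739, Add(593, h)) = Add(438227, Mul(739, h)))
Add(Function('D')(481), Function('F')(Pow(Add(596, 1735), -1))) = Add(Mul(2, 481, Add(801, 481)), Add(438227, Mul(739, Pow(Add(596, 1735), -1)))) = Add(Mul(2, 481, 1282), Add(438227, Mul(739, Pow(2331, -1)))) = Add(1233284, Add(438227, Mul(739, Rational(1, 2331)))) = Add(1233284, Add(438227, Rational(739, 2331))) = Add(1233284, Rational(1021507876, 2331)) = Rational(3896292880, 2331)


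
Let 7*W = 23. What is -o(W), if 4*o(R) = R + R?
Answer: -23/14 ≈ -1.6429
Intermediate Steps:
W = 23/7 (W = (⅐)*23 = 23/7 ≈ 3.2857)
o(R) = R/2 (o(R) = (R + R)/4 = (2*R)/4 = R/2)
-o(W) = -23/(2*7) = -1*23/14 = -23/14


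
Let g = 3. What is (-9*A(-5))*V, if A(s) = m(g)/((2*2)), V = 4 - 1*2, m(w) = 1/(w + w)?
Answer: -¾ ≈ -0.75000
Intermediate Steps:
m(w) = 1/(2*w)
V = 2 (V = 4 - 2 = 2)
A(s) = 1/24 (A(s) = ((½)/3)/((2*2)) = ((½)*(⅓))/4 = (⅙)*(¼) = 1/24)
(-9*A(-5))*V = -9*1/24*2 = -3/8*2 = -¾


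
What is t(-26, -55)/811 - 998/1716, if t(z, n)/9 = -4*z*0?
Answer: -499/858 ≈ -0.58158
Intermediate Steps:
t(z, n) = 0 (t(z, n) = 9*(-4*z*0) = 9*0 = 0)
t(-26, -55)/811 - 998/1716 = 0/811 - 998/1716 = 0*(1/811) - 998*1/1716 = 0 - 499/858 = -499/858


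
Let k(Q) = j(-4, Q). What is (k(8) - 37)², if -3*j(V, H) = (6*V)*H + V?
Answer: 7225/9 ≈ 802.78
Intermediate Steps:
j(V, H) = -V/3 - 2*H*V (j(V, H) = -((6*V)*H + V)/3 = -(6*H*V + V)/3 = -(V + 6*H*V)/3 = -V/3 - 2*H*V)
k(Q) = 4/3 + 8*Q (k(Q) = -⅓*(-4)*(1 + 6*Q) = 4/3 + 8*Q)
(k(8) - 37)² = ((4/3 + 8*8) - 37)² = ((4/3 + 64) - 37)² = (196/3 - 37)² = (85/3)² = 7225/9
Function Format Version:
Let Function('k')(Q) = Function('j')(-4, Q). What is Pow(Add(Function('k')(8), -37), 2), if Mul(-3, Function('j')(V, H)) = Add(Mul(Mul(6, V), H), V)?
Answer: Rational(7225, 9) ≈ 802.78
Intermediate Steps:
Function('j')(V, H) = Add(Mul(Rational(-1, 3), V), Mul(-2, H, V)) (Function('j')(V, H) = Mul(Rational(-1, 3), Add(Mul(Mul(6, V), H), V)) = Mul(Rational(-1, 3), Add(Mul(6, H, V), V)) = Mul(Rational(-1, 3), Add(V, Mul(6, H, V))) = Add(Mul(Rational(-1, 3), V), Mul(-2, H, V)))
Function('k')(Q) = Add(Rational(4, 3), Mul(8, Q)) (Function('k')(Q) = Mul(Rational(-1, 3), -4, Add(1, Mul(6, Q))) = Add(Rational(4, 3), Mul(8, Q)))
Pow(Add(Function('k')(8), -37), 2) = Pow(Add(Add(Rational(4, 3), Mul(8, 8)), -37), 2) = Pow(Add(Add(Rational(4, 3), 64), -37), 2) = Pow(Add(Rational(196, 3), -37), 2) = Pow(Rational(85, 3), 2) = Rational(7225, 9)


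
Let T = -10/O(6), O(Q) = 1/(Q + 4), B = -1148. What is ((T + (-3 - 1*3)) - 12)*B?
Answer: 135464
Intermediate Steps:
O(Q) = 1/(4 + Q)
T = -100 (T = -10/(1/(4 + 6)) = -10/(1/10) = -10/1/10 = -10*10 = -100)
((T + (-3 - 1*3)) - 12)*B = ((-100 + (-3 - 1*3)) - 12)*(-1148) = ((-100 + (-3 - 3)) - 12)*(-1148) = ((-100 - 6) - 12)*(-1148) = (-106 - 12)*(-1148) = -118*(-1148) = 135464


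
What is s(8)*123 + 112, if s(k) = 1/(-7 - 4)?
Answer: 1109/11 ≈ 100.82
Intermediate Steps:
s(k) = -1/11 (s(k) = 1/(-11) = -1/11)
s(8)*123 + 112 = -1/11*123 + 112 = -123/11 + 112 = 1109/11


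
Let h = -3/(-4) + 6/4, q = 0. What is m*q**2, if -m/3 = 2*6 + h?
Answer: 0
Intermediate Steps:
h = 9/4 (h = -3*(-1/4) + 6*(1/4) = 3/4 + 3/2 = 9/4 ≈ 2.2500)
m = -171/4 (m = -3*(2*6 + 9/4) = -3*(12 + 9/4) = -3*57/4 = -171/4 ≈ -42.750)
m*q**2 = -171/4*0**2 = -171/4*0 = 0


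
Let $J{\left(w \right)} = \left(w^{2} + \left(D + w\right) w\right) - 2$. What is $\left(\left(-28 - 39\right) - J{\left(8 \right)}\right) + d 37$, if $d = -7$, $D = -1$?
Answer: $-444$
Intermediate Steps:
$J{\left(w \right)} = -2 + w^{2} + w \left(-1 + w\right)$ ($J{\left(w \right)} = \left(w^{2} + \left(-1 + w\right) w\right) - 2 = \left(w^{2} + w \left(-1 + w\right)\right) - 2 = -2 + w^{2} + w \left(-1 + w\right)$)
$\left(\left(-28 - 39\right) - J{\left(8 \right)}\right) + d 37 = \left(\left(-28 - 39\right) - \left(-2 - 8 + 2 \cdot 8^{2}\right)\right) - 259 = \left(\left(-28 - 39\right) - \left(-2 - 8 + 2 \cdot 64\right)\right) - 259 = \left(-67 - \left(-2 - 8 + 128\right)\right) - 259 = \left(-67 - 118\right) - 259 = -185 - 259 = -444$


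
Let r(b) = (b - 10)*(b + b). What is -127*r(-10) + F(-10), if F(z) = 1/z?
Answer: -508001/10 ≈ -50800.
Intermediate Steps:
r(b) = 2*b*(-10 + b) (r(b) = (-10 + b)*(2*b) = 2*b*(-10 + b))
-127*r(-10) + F(-10) = -254*(-10)*(-10 - 10) + 1/(-10) = -254*(-10)*(-20) - 1/10 = -127*400 - 1/10 = -50800 - 1/10 = -508001/10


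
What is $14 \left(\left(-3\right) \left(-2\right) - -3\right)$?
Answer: $126$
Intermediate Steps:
$14 \left(\left(-3\right) \left(-2\right) - -3\right) = 14 \left(6 + 3\right) = 14 \cdot 9 = 126$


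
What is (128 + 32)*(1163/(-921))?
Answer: -186080/921 ≈ -202.04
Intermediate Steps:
(128 + 32)*(1163/(-921)) = 160*(1163*(-1/921)) = 160*(-1163/921) = -186080/921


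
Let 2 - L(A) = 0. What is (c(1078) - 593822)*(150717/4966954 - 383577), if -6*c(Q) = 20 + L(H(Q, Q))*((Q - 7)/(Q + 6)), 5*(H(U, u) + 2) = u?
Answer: 1226396510093062555585/5384178136 ≈ 2.2778e+11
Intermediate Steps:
H(U, u) = -2 + u/5
L(A) = 2 (L(A) = 2 - 1*0 = 2 + 0 = 2)
c(Q) = -10/3 - (-7 + Q)/(3*(6 + Q)) (c(Q) = -(20 + 2*((Q - 7)/(Q + 6)))/6 = -(20 + 2*((-7 + Q)/(6 + Q)))/6 = -(20 + 2*(-7 + Q)/(6 + Q))/6 = -10/3 - (-7 + Q)/(3*(6 + Q)))
(c(1078) - 593822)*(150717/4966954 - 383577) = ((-53 - 11*1078)/(3*(6 + 1078)) - 593822)*(150717/4966954 - 383577) = ((⅓)*(-53 - 11858)/1084 - 593822)*(150717*(1/4966954) - 383577) = ((⅓)*(1/1084)*(-11911) - 593822)*(150717/4966954 - 383577) = (-11911/3252 - 593822)*(-1905209163741/4966954) = -1931121055/3252*(-1905209163741/4966954) = 1226396510093062555585/5384178136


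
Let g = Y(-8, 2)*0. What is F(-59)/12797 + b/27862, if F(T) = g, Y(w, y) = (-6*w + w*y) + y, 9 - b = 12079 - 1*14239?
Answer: 2169/27862 ≈ 0.077848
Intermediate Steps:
b = 2169 (b = 9 - (12079 - 1*14239) = 9 - (12079 - 14239) = 9 - 1*(-2160) = 9 + 2160 = 2169)
Y(w, y) = y - 6*w + w*y
g = 0 (g = (2 - 6*(-8) - 8*2)*0 = (2 + 48 - 16)*0 = 34*0 = 0)
F(T) = 0
F(-59)/12797 + b/27862 = 0/12797 + 2169/27862 = 0*(1/12797) + 2169*(1/27862) = 0 + 2169/27862 = 2169/27862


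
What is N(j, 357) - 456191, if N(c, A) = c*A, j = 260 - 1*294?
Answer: -468329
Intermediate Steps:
j = -34 (j = 260 - 294 = -34)
N(c, A) = A*c
N(j, 357) - 456191 = 357*(-34) - 456191 = -12138 - 456191 = -468329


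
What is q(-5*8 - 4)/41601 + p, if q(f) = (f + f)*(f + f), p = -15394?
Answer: -640398050/41601 ≈ -15394.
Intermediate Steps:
q(f) = 4*f² (q(f) = (2*f)*(2*f) = 4*f²)
q(-5*8 - 4)/41601 + p = (4*(-5*8 - 4)²)/41601 - 15394 = (4*(-40 - 4)²)*(1/41601) - 15394 = (4*(-44)²)*(1/41601) - 15394 = (4*1936)*(1/41601) - 15394 = 7744*(1/41601) - 15394 = 7744/41601 - 15394 = -640398050/41601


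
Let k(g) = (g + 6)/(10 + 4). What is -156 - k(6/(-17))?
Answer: -18612/119 ≈ -156.40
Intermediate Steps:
k(g) = 3/7 + g/14 (k(g) = (6 + g)/14 = (6 + g)*(1/14) = 3/7 + g/14)
-156 - k(6/(-17)) = -156 - (3/7 + (6/(-17))/14) = -156 - (3/7 + (6*(-1/17))/14) = -156 - (3/7 + (1/14)*(-6/17)) = -156 - (3/7 - 3/119) = -156 - 1*48/119 = -156 - 48/119 = -18612/119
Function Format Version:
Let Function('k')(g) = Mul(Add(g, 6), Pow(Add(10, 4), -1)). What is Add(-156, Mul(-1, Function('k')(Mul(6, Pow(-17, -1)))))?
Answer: Rational(-18612, 119) ≈ -156.40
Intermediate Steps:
Function('k')(g) = Add(Rational(3, 7), Mul(Rational(1, 14), g)) (Function('k')(g) = Mul(Add(6, g), Pow(14, -1)) = Mul(Add(6, g), Rational(1, 14)) = Add(Rational(3, 7), Mul(Rational(1, 14), g)))
Add(-156, Mul(-1, Function('k')(Mul(6, Pow(-17, -1))))) = Add(-156, Mul(-1, Add(Rational(3, 7), Mul(Rational(1, 14), Mul(6, Pow(-17, -1)))))) = Add(-156, Mul(-1, Add(Rational(3, 7), Mul(Rational(1, 14), Mul(6, Rational(-1, 17)))))) = Add(-156, Mul(-1, Add(Rational(3, 7), Mul(Rational(1, 14), Rational(-6, 17))))) = Add(-156, Mul(-1, Add(Rational(3, 7), Rational(-3, 119)))) = Add(-156, Mul(-1, Rational(48, 119))) = Add(-156, Rational(-48, 119)) = Rational(-18612, 119)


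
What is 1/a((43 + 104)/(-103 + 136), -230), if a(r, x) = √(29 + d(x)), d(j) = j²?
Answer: √5881/17643 ≈ 0.0043466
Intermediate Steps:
a(r, x) = √(29 + x²)
1/a((43 + 104)/(-103 + 136), -230) = 1/(√(29 + (-230)²)) = 1/(√(29 + 52900)) = 1/(√52929) = 1/(3*√5881) = √5881/17643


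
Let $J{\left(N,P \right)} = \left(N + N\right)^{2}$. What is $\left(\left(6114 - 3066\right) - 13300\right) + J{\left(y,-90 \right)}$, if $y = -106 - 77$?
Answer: $123704$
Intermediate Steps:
$y = -183$
$J{\left(N,P \right)} = 4 N^{2}$ ($J{\left(N,P \right)} = \left(2 N\right)^{2} = 4 N^{2}$)
$\left(\left(6114 - 3066\right) - 13300\right) + J{\left(y,-90 \right)} = \left(\left(6114 - 3066\right) - 13300\right) + 4 \left(-183\right)^{2} = \left(3048 - 13300\right) + 4 \cdot 33489 = -10252 + 133956 = 123704$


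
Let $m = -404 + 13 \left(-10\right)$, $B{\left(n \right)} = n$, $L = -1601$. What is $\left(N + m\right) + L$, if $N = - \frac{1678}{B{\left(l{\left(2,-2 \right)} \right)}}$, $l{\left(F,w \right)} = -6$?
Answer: $- \frac{5566}{3} \approx -1855.3$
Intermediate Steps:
$m = -534$ ($m = -404 - 130 = -534$)
$N = \frac{839}{3}$ ($N = - \frac{1678}{-6} = \left(-1678\right) \left(- \frac{1}{6}\right) = \frac{839}{3} \approx 279.67$)
$\left(N + m\right) + L = \left(\frac{839}{3} - 534\right) - 1601 = - \frac{763}{3} - 1601 = - \frac{5566}{3}$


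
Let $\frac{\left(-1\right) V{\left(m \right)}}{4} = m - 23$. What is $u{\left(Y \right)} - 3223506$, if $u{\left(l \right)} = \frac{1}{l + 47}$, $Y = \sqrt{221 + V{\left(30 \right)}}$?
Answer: $- \frac{6498588049}{2016} - \frac{\sqrt{193}}{2016} \approx -3.2235 \cdot 10^{6}$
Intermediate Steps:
$V{\left(m \right)} = 92 - 4 m$ ($V{\left(m \right)} = - 4 \left(m - 23\right) = - 4 \left(-23 + m\right) = 92 - 4 m$)
$Y = \sqrt{193}$ ($Y = \sqrt{221 + \left(92 - 120\right)} = \sqrt{221 - 28} = \sqrt{193} \approx 13.892$)
$u{\left(l \right)} = \frac{1}{47 + l}$
$u{\left(Y \right)} - 3223506 = \frac{1}{47 + \sqrt{193}} - 3223506 = -3223506 + \frac{1}{47 + \sqrt{193}}$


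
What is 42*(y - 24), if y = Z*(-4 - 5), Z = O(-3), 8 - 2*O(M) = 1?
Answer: -2331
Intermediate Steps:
O(M) = 7/2 (O(M) = 4 - ½*1 = 4 - ½ = 7/2)
Z = 7/2 ≈ 3.5000
y = -63/2 (y = 7*(-4 - 5)/2 = (7/2)*(-9) = -63/2 ≈ -31.500)
42*(y - 24) = 42*(-63/2 - 24) = 42*(-111/2) = -2331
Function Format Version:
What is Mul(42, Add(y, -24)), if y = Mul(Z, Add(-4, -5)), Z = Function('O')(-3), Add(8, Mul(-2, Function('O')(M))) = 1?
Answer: -2331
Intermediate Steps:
Function('O')(M) = Rational(7, 2) (Function('O')(M) = Add(4, Mul(Rational(-1, 2), 1)) = Add(4, Rational(-1, 2)) = Rational(7, 2))
Z = Rational(7, 2) ≈ 3.5000
y = Rational(-63, 2) (y = Mul(Rational(7, 2), Add(-4, -5)) = Mul(Rational(7, 2), -9) = Rational(-63, 2) ≈ -31.500)
Mul(42, Add(y, -24)) = Mul(42, Add(Rational(-63, 2), -24)) = Mul(42, Rational(-111, 2)) = -2331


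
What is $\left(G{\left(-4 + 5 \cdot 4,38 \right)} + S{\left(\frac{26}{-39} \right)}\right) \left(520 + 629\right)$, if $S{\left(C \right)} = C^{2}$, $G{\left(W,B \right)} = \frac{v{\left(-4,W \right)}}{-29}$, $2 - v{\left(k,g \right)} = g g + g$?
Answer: $\frac{975118}{87} \approx 11208.0$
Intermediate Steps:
$v{\left(k,g \right)} = 2 - g - g^{2}$ ($v{\left(k,g \right)} = 2 - \left(g g + g\right) = 2 - \left(g^{2} + g\right) = 2 - \left(g + g^{2}\right) = 2 - g - g^{2}$)
$G{\left(W,B \right)} = - \frac{2}{29} + \frac{W}{29} + \frac{W^{2}}{29}$ ($G{\left(W,B \right)} = \frac{2 - W - W^{2}}{-29} = \left(2 - W - W^{2}\right) \left(- \frac{1}{29}\right) = - \frac{2}{29} + \frac{W}{29} + \frac{W^{2}}{29}$)
$\left(G{\left(-4 + 5 \cdot 4,38 \right)} + S{\left(\frac{26}{-39} \right)}\right) \left(520 + 629\right) = \left(\left(- \frac{2}{29} + \frac{-4 + 5 \cdot 4}{29} + \frac{\left(-4 + 5 \cdot 4\right)^{2}}{29}\right) + \left(\frac{26}{-39}\right)^{2}\right) \left(520 + 629\right) = \left(\left(- \frac{2}{29} + \frac{-4 + 20}{29} + \frac{\left(-4 + 20\right)^{2}}{29}\right) + \left(26 \left(- \frac{1}{39}\right)\right)^{2}\right) 1149 = \left(\left(- \frac{2}{29} + \frac{1}{29} \cdot 16 + \frac{16^{2}}{29}\right) + \left(- \frac{2}{3}\right)^{2}\right) 1149 = \left(\left(- \frac{2}{29} + \frac{16}{29} + \frac{1}{29} \cdot 256\right) + \frac{4}{9}\right) 1149 = \left(\left(- \frac{2}{29} + \frac{16}{29} + \frac{256}{29}\right) + \frac{4}{9}\right) 1149 = \left(\frac{270}{29} + \frac{4}{9}\right) 1149 = \frac{2546}{261} \cdot 1149 = \frac{975118}{87}$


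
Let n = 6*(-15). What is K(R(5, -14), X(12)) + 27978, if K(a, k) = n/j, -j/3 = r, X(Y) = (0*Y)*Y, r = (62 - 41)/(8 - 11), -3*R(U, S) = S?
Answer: 195816/7 ≈ 27974.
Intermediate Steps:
R(U, S) = -S/3
r = -7 (r = 21/(-3) = 21*(-1/3) = -7)
X(Y) = 0 (X(Y) = 0*Y = 0)
n = -90
j = 21 (j = -3*(-7) = 21)
K(a, k) = -30/7 (K(a, k) = -90/21 = -90*1/21 = -30/7)
K(R(5, -14), X(12)) + 27978 = -30/7 + 27978 = 195816/7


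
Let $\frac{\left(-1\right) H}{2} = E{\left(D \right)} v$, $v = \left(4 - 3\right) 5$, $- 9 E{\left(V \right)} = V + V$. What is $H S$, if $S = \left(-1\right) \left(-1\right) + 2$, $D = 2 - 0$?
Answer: $\frac{40}{3} \approx 13.333$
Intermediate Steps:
$D = 2$ ($D = 2 + 0 = 2$)
$E{\left(V \right)} = - \frac{2 V}{9}$ ($E{\left(V \right)} = - \frac{V + V}{9} = - \frac{2 V}{9}$)
$v = 5$ ($v = 1 \cdot 5 = 5$)
$H = \frac{40}{9}$ ($H = - 2 \left(- \frac{2}{9}\right) 2 \cdot 5 = - 2 \left(\left(- \frac{4}{9}\right) 5\right) = \left(-2\right) \left(- \frac{20}{9}\right) = \frac{40}{9} \approx 4.4444$)
$S = 3$ ($S = 1 + 2 = 3$)
$H S = \frac{40}{9} \cdot 3 = \frac{40}{3}$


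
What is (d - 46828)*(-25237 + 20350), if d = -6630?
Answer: 261249246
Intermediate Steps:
(d - 46828)*(-25237 + 20350) = (-6630 - 46828)*(-25237 + 20350) = -53458*(-4887) = 261249246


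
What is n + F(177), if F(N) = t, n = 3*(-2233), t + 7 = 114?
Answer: -6592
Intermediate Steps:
t = 107 (t = -7 + 114 = 107)
n = -6699
F(N) = 107
n + F(177) = -6699 + 107 = -6592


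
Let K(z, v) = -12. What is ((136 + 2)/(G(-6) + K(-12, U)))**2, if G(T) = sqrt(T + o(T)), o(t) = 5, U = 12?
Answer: 19044/(12 - I)**2 ≈ 129.53 + 21.739*I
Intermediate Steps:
G(T) = sqrt(5 + T) (G(T) = sqrt(T + 5) = sqrt(5 + T))
((136 + 2)/(G(-6) + K(-12, U)))**2 = ((136 + 2)/(sqrt(5 - 6) - 12))**2 = (138/(sqrt(-1) - 12))**2 = (138/(I - 12))**2 = (138/(-12 + I))**2 = (138*((-12 - I)/145))**2 = (138*(-12 - I)/145)**2 = 19044*(-12 - I)**2/21025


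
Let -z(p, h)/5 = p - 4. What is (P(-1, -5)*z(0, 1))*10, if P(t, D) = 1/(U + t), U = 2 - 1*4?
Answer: -200/3 ≈ -66.667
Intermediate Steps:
U = -2 (U = 2 - 4 = -2)
z(p, h) = 20 - 5*p (z(p, h) = -5*(p - 4) = -5*(-4 + p) = 20 - 5*p)
P(t, D) = 1/(-2 + t)
(P(-1, -5)*z(0, 1))*10 = ((20 - 5*0)/(-2 - 1))*10 = ((20 + 0)/(-3))*10 = -⅓*20*10 = -20/3*10 = -200/3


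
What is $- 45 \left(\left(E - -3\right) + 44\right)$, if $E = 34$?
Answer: $-3645$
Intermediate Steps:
$- 45 \left(\left(E - -3\right) + 44\right) = - 45 \left(\left(34 - -3\right) + 44\right) = - 45 \left(\left(34 + 3\right) + 44\right) = - 45 \left(37 + 44\right) = \left(-45\right) 81 = -3645$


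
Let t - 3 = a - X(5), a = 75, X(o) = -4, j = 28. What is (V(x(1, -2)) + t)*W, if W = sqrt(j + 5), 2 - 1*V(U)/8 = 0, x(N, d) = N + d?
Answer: 98*sqrt(33) ≈ 562.97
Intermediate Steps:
V(U) = 16 (V(U) = 16 - 8*0 = 16 + 0 = 16)
t = 82 (t = 3 + (75 - 1*(-4)) = 3 + (75 + 4) = 3 + 79 = 82)
W = sqrt(33) (W = sqrt(28 + 5) = sqrt(33) ≈ 5.7446)
(V(x(1, -2)) + t)*W = (16 + 82)*sqrt(33) = 98*sqrt(33)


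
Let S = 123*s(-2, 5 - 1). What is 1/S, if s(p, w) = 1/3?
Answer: 1/41 ≈ 0.024390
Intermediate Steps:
s(p, w) = ⅓
S = 41 (S = 123*(⅓) = 41)
1/S = 1/41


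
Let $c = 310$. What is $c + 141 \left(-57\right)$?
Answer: $-7727$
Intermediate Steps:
$c + 141 \left(-57\right) = 310 + 141 \left(-57\right) = 310 - 8037 = -7727$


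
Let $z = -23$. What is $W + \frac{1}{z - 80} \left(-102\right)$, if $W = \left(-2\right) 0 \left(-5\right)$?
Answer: $\frac{102}{103} \approx 0.99029$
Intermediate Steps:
$W = 0$ ($W = 0 \left(-5\right) = 0$)
$W + \frac{1}{z - 80} \left(-102\right) = 0 + \frac{1}{-23 - 80} \left(-102\right) = 0 + \frac{1}{-103} \left(-102\right) = 0 - - \frac{102}{103} = 0 + \frac{102}{103} = \frac{102}{103}$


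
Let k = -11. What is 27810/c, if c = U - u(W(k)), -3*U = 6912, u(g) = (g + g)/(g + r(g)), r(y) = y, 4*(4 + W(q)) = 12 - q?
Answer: -5562/461 ≈ -12.065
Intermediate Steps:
W(q) = -1 - q/4 (W(q) = -4 + (12 - q)/4 = -4 + (3 - q/4) = -1 - q/4)
u(g) = 1 (u(g) = (g + g)/(g + g) = (2*g)/((2*g)) = (2*g)*(1/(2*g)) = 1)
U = -2304 (U = -1/3*6912 = -2304)
c = -2305 (c = -2304 - 1*1 = -2304 - 1 = -2305)
27810/c = 27810/(-2305) = 27810*(-1/2305) = -5562/461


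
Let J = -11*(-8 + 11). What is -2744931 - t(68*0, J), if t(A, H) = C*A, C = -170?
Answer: -2744931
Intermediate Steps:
J = -33 (J = -11*3 = -33)
t(A, H) = -170*A
-2744931 - t(68*0, J) = -2744931 - (-170)*68*0 = -2744931 - (-170)*0 = -2744931 - 1*0 = -2744931 + 0 = -2744931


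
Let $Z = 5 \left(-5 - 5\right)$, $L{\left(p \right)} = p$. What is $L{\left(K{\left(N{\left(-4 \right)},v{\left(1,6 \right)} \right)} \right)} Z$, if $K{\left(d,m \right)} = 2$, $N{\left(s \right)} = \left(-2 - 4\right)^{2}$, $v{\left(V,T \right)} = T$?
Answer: $-100$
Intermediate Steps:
$N{\left(s \right)} = 36$ ($N{\left(s \right)} = \left(-6\right)^{2} = 36$)
$Z = -50$ ($Z = 5 \left(-10\right) = -50$)
$L{\left(K{\left(N{\left(-4 \right)},v{\left(1,6 \right)} \right)} \right)} Z = 2 \left(-50\right) = -100$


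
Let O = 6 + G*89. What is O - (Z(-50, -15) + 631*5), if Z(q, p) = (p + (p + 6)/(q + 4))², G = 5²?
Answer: -2418945/2116 ≈ -1143.2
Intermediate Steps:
G = 25
Z(q, p) = (p + (6 + p)/(4 + q))²
O = 2231 (O = 6 + 25*89 = 6 + 2225 = 2231)
O - (Z(-50, -15) + 631*5) = 2231 - ((6 + 5*(-15) - 15*(-50))²/(4 - 50)² + 631*5) = 2231 - ((6 - 75 + 750)²/(-46)² + 3155) = 2231 - ((1/2116)*681² + 3155) = 2231 - ((1/2116)*463761 + 3155) = 2231 - (463761/2116 + 3155) = 2231 - 1*7139741/2116 = 2231 - 7139741/2116 = -2418945/2116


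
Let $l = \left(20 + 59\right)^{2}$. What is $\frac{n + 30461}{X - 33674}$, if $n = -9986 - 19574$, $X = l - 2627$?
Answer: $- \frac{901}{30060} \approx -0.029973$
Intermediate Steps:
$l = 6241$ ($l = 79^{2} = 6241$)
$X = 3614$ ($X = 6241 - 2627 = 3614$)
$n = -29560$ ($n = -9986 - 19574 = -29560$)
$\frac{n + 30461}{X - 33674} = \frac{-29560 + 30461}{3614 - 33674} = \frac{901}{-30060} = 901 \left(- \frac{1}{30060}\right) = - \frac{901}{30060}$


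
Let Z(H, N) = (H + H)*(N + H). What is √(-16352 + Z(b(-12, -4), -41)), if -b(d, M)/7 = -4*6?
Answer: 4*√1645 ≈ 162.23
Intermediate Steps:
b(d, M) = 168 (b(d, M) = -(-28)*6 = -7*(-24) = 168)
Z(H, N) = 2*H*(H + N) (Z(H, N) = (2*H)*(H + N) = 2*H*(H + N))
√(-16352 + Z(b(-12, -4), -41)) = √(-16352 + 2*168*(168 - 41)) = √(-16352 + 2*168*127) = √(-16352 + 42672) = √26320 = 4*√1645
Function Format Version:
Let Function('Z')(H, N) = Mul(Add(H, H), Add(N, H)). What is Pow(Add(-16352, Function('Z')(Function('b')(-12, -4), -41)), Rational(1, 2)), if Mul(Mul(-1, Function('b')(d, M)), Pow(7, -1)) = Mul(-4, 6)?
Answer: Mul(4, Pow(1645, Rational(1, 2))) ≈ 162.23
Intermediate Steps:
Function('b')(d, M) = 168 (Function('b')(d, M) = Mul(-7, Mul(-4, 6)) = Mul(-7, -24) = 168)
Function('Z')(H, N) = Mul(2, H, Add(H, N)) (Function('Z')(H, N) = Mul(Mul(2, H), Add(H, N)) = Mul(2, H, Add(H, N)))
Pow(Add(-16352, Function('Z')(Function('b')(-12, -4), -41)), Rational(1, 2)) = Pow(Add(-16352, Mul(2, 168, Add(168, -41))), Rational(1, 2)) = Pow(Add(-16352, Mul(2, 168, 127)), Rational(1, 2)) = Pow(Add(-16352, 42672), Rational(1, 2)) = Pow(26320, Rational(1, 2)) = Mul(4, Pow(1645, Rational(1, 2)))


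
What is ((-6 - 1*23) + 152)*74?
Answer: 9102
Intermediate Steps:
((-6 - 1*23) + 152)*74 = ((-6 - 23) + 152)*74 = (-29 + 152)*74 = 123*74 = 9102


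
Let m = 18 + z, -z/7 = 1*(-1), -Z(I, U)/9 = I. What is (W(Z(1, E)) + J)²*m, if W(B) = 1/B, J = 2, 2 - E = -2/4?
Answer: 7225/81 ≈ 89.198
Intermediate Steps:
E = 5/2 (E = 2 - (-2)/4 = 2 - 1*(-½) = 2 + ½ = 5/2 ≈ 2.5000)
Z(I, U) = -9*I
z = 7 (z = -7*(-1) = 7)
m = 25 (m = 18 + 7 = 25)
(W(Z(1, E)) + J)²*m = (1/(-9*1) + 2)²*25 = (1/(-9) + 2)²*25 = (-⅑ + 2)²*25 = (17/9)²*25 = (289/81)*25 = 7225/81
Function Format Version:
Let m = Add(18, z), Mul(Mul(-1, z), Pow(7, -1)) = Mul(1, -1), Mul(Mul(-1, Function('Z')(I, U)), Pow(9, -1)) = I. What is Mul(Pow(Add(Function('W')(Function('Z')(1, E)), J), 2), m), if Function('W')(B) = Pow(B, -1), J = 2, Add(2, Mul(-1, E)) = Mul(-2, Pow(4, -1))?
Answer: Rational(7225, 81) ≈ 89.198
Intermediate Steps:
E = Rational(5, 2) (E = Add(2, Mul(-1, Mul(-2, Pow(4, -1)))) = Add(2, Mul(-1, Mul(-2, Rational(1, 4)))) = Add(2, Mul(-1, Rational(-1, 2))) = Add(2, Rational(1, 2)) = Rational(5, 2) ≈ 2.5000)
Function('Z')(I, U) = Mul(-9, I)
z = 7 (z = Mul(-7, Mul(1, -1)) = Mul(-7, -1) = 7)
m = 25 (m = Add(18, 7) = 25)
Mul(Pow(Add(Function('W')(Function('Z')(1, E)), J), 2), m) = Mul(Pow(Add(Pow(Mul(-9, 1), -1), 2), 2), 25) = Mul(Pow(Add(Pow(-9, -1), 2), 2), 25) = Mul(Pow(Add(Rational(-1, 9), 2), 2), 25) = Mul(Pow(Rational(17, 9), 2), 25) = Mul(Rational(289, 81), 25) = Rational(7225, 81)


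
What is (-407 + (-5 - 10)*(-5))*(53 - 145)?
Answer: 30544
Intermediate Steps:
(-407 + (-5 - 10)*(-5))*(53 - 145) = (-407 - 15*(-5))*(-92) = (-407 + 75)*(-92) = -332*(-92) = 30544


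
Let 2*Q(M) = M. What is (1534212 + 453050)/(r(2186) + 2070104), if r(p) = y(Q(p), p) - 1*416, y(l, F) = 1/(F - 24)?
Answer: 4296460444/4474665457 ≈ 0.96017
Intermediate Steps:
Q(M) = M/2
y(l, F) = 1/(-24 + F)
r(p) = -416 + 1/(-24 + p) (r(p) = 1/(-24 + p) - 1*416 = 1/(-24 + p) - 416 = -416 + 1/(-24 + p))
(1534212 + 453050)/(r(2186) + 2070104) = (1534212 + 453050)/((9985 - 416*2186)/(-24 + 2186) + 2070104) = 1987262/((9985 - 909376)/2162 + 2070104) = 1987262/((1/2162)*(-899391) + 2070104) = 1987262/(-899391/2162 + 2070104) = 1987262/(4474665457/2162) = 1987262*(2162/4474665457) = 4296460444/4474665457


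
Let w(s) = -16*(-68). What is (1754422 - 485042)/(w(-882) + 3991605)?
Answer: 1269380/3992693 ≈ 0.31793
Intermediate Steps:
w(s) = 1088
(1754422 - 485042)/(w(-882) + 3991605) = (1754422 - 485042)/(1088 + 3991605) = 1269380/3992693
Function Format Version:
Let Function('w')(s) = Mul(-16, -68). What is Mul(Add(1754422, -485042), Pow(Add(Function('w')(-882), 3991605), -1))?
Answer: Rational(1269380, 3992693) ≈ 0.31793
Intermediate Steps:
Function('w')(s) = 1088
Mul(Add(1754422, -485042), Pow(Add(Function('w')(-882), 3991605), -1)) = Mul(Add(1754422, -485042), Pow(Add(1088, 3991605), -1)) = Mul(1269380, Pow(3992693, -1)) = Mul(1269380, Rational(1, 3992693)) = Rational(1269380, 3992693)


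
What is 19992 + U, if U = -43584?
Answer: -23592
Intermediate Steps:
19992 + U = 19992 - 43584 = -23592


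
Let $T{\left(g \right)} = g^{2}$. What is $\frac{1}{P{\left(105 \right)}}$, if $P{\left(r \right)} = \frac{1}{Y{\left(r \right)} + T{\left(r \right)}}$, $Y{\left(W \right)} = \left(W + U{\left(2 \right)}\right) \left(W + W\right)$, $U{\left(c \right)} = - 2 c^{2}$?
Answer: $31395$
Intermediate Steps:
$Y{\left(W \right)} = 2 W \left(-8 + W\right)$ ($Y{\left(W \right)} = \left(W - 2 \cdot 2^{2}\right) \left(W + W\right) = \left(W - 8\right) 2 W = \left(-8 + W\right) 2 W = 2 W \left(-8 + W\right)$)
$P{\left(r \right)} = \frac{1}{r^{2} + 2 r \left(-8 + r\right)}$ ($P{\left(r \right)} = \frac{1}{2 r \left(-8 + r\right) + r^{2}} = \frac{1}{r^{2} + 2 r \left(-8 + r\right)}$)
$\frac{1}{P{\left(105 \right)}} = \frac{1}{\frac{1}{105} \frac{1}{-16 + 3 \cdot 105}} = \frac{1}{\frac{1}{105} \frac{1}{-16 + 315}} = \frac{1}{\frac{1}{105} \cdot \frac{1}{299}} = \frac{1}{\frac{1}{31395}} = 31395$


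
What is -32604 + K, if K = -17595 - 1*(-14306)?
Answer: -35893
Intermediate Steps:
K = -3289 (K = -17595 + 14306 = -3289)
-32604 + K = -32604 - 3289 = -35893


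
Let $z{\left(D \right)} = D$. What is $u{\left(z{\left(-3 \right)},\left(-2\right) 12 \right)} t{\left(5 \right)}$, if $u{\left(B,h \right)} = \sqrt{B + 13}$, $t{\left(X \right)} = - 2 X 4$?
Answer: $- 40 \sqrt{10} \approx -126.49$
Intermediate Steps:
$t{\left(X \right)} = - 8 X$
$u{\left(B,h \right)} = \sqrt{13 + B}$
$u{\left(z{\left(-3 \right)},\left(-2\right) 12 \right)} t{\left(5 \right)} = \sqrt{13 - 3} \left(\left(-8\right) 5\right) = \sqrt{10} \left(-40\right) = - 40 \sqrt{10}$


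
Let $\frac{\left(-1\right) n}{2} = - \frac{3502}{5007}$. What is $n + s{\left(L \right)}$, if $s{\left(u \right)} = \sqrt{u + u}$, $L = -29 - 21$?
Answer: $\frac{7004}{5007} + 10 i \approx 1.3988 + 10.0 i$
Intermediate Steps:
$L = -50$
$s{\left(u \right)} = \sqrt{2} \sqrt{u}$ ($s{\left(u \right)} = \sqrt{2 u} = \sqrt{2} \sqrt{u}$)
$n = \frac{7004}{5007}$ ($n = - 2 \left(- \frac{3502}{5007}\right) = - 2 \left(\left(-3502\right) \frac{1}{5007}\right) = \left(-2\right) \left(- \frac{3502}{5007}\right) = \frac{7004}{5007} \approx 1.3988$)
$n + s{\left(L \right)} = \frac{7004}{5007} + \sqrt{2} \sqrt{-50} = \frac{7004}{5007} + \sqrt{2} \cdot 5 i \sqrt{2} = \frac{7004}{5007} + 10 i$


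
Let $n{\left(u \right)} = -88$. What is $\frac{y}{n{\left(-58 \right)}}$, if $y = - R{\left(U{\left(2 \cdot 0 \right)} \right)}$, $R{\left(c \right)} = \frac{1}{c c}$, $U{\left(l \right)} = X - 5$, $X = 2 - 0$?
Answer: $\frac{1}{792} \approx 0.0012626$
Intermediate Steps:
$X = 2$ ($X = 2 + 0 = 2$)
$U{\left(l \right)} = -3$ ($U{\left(l \right)} = 2 - 5 = -3$)
$R{\left(c \right)} = \frac{1}{c^{2}}$
$y = - \frac{1}{9} \approx -0.11111$
$\frac{y}{n{\left(-58 \right)}} = - \frac{1}{9 \left(-88\right)} = \left(- \frac{1}{9}\right) \left(- \frac{1}{88}\right) = \frac{1}{792}$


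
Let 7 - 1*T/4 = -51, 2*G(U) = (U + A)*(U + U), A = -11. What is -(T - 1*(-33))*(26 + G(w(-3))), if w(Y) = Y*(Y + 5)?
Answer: -33920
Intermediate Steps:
w(Y) = Y*(5 + Y)
G(U) = U*(-11 + U) (G(U) = ((U - 11)*(U + U))/2 = ((-11 + U)*(2*U))/2 = (2*U*(-11 + U))/2 = U*(-11 + U))
T = 232 (T = 28 - 4*(-51) = 28 + 204 = 232)
-(T - 1*(-33))*(26 + G(w(-3))) = -(232 - 1*(-33))*(26 + (-3*(5 - 3))*(-11 - 3*(5 - 3))) = -(232 + 33)*(26 + (-3*2)*(-11 - 3*2)) = -265*(26 - 6*(-11 - 6)) = -265*(26 - 6*(-17)) = -265*(26 + 102) = -265*128 = -1*33920 = -33920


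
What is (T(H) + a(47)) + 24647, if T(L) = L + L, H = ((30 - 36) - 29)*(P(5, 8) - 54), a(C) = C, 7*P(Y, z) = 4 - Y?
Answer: 28484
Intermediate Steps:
P(Y, z) = 4/7 - Y/7 (P(Y, z) = (4 - Y)/7 = 4/7 - Y/7)
H = 1895 (H = ((30 - 36) - 29)*((4/7 - ⅐*5) - 54) = (-6 - 29)*((4/7 - 5/7) - 54) = -35*(-⅐ - 54) = -35*(-379/7) = 1895)
T(L) = 2*L
(T(H) + a(47)) + 24647 = (2*1895 + 47) + 24647 = (3790 + 47) + 24647 = 3837 + 24647 = 28484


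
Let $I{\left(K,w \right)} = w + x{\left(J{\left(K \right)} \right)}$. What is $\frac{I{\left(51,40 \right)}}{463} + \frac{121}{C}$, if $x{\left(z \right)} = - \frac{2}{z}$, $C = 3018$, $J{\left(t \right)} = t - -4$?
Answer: $\frac{9714829}{76853370} \approx 0.12641$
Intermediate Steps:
$J{\left(t \right)} = 4 + t$ ($J{\left(t \right)} = t + 4 = 4 + t$)
$I{\left(K,w \right)} = w - \frac{2}{4 + K}$
$\frac{I{\left(51,40 \right)}}{463} + \frac{121}{C} = \frac{\frac{1}{4 + 51} \left(-2 + 40 \left(4 + 51\right)\right)}{463} + \frac{121}{3018} = \frac{-2 + 40 \cdot 55}{55} \cdot \frac{1}{463} + 121 \cdot \frac{1}{3018} = \frac{-2 + 2200}{55} \cdot \frac{1}{463} + \frac{121}{3018} = \frac{1}{55} \cdot 2198 \cdot \frac{1}{463} + \frac{121}{3018} = \frac{2198}{55} \cdot \frac{1}{463} + \frac{121}{3018} = \frac{2198}{25465} + \frac{121}{3018} = \frac{9714829}{76853370}$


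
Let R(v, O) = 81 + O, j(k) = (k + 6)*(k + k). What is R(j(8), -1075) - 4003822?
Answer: -4004816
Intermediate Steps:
j(k) = 2*k*(6 + k) (j(k) = (6 + k)*(2*k) = 2*k*(6 + k))
R(j(8), -1075) - 4003822 = (81 - 1075) - 4003822 = -994 - 4003822 = -4004816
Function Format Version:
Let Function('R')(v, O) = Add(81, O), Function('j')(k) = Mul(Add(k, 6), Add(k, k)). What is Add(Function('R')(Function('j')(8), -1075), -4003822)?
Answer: -4004816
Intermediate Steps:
Function('j')(k) = Mul(2, k, Add(6, k)) (Function('j')(k) = Mul(Add(6, k), Mul(2, k)) = Mul(2, k, Add(6, k)))
Add(Function('R')(Function('j')(8), -1075), -4003822) = Add(Add(81, -1075), -4003822) = Add(-994, -4003822) = -4004816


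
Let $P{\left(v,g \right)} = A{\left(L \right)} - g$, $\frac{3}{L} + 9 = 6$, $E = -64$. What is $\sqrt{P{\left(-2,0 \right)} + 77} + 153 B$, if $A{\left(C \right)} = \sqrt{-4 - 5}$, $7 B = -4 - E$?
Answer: $\frac{9180}{7} + \sqrt{77 + 3 i} \approx 1320.2 + 0.17091 i$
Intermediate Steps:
$B = \frac{60}{7}$ ($B = \frac{-4 - -64}{7} = \frac{-4 + 64}{7} = \frac{1}{7} \cdot 60 = \frac{60}{7} \approx 8.5714$)
$L = -1$ ($L = \frac{3}{-9 + 6} = \frac{3}{-3} = 3 \left(- \frac{1}{3}\right) = -1$)
$A{\left(C \right)} = 3 i$ ($A{\left(C \right)} = \sqrt{-9} = 3 i$)
$P{\left(v,g \right)} = - g + 3 i$ ($P{\left(v,g \right)} = 3 i - g = - g + 3 i$)
$\sqrt{P{\left(-2,0 \right)} + 77} + 153 B = \sqrt{\left(\left(-1\right) 0 + 3 i\right) + 77} + 153 \cdot \frac{60}{7} = \sqrt{\left(0 + 3 i\right) + 77} + \frac{9180}{7} = \sqrt{3 i + 77} + \frac{9180}{7} = \sqrt{77 + 3 i} + \frac{9180}{7} = \frac{9180}{7} + \sqrt{77 + 3 i}$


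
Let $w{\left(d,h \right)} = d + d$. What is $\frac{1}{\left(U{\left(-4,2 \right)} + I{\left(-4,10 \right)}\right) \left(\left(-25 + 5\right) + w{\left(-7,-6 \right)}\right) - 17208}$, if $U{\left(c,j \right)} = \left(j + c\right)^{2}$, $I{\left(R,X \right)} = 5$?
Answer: $- \frac{1}{17514} \approx -5.7097 \cdot 10^{-5}$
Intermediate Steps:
$w{\left(d,h \right)} = 2 d$
$U{\left(c,j \right)} = \left(c + j\right)^{2}$
$\frac{1}{\left(U{\left(-4,2 \right)} + I{\left(-4,10 \right)}\right) \left(\left(-25 + 5\right) + w{\left(-7,-6 \right)}\right) - 17208} = \frac{1}{\left(\left(-4 + 2\right)^{2} + 5\right) \left(\left(-25 + 5\right) + 2 \left(-7\right)\right) - 17208} = \frac{1}{\left(\left(-2\right)^{2} + 5\right) \left(-20 - 14\right) - 17208} = \frac{1}{\left(4 + 5\right) \left(-34\right) - 17208} = \frac{1}{9 \left(-34\right) - 17208} = \frac{1}{-306 - 17208} = \frac{1}{-17514} = - \frac{1}{17514}$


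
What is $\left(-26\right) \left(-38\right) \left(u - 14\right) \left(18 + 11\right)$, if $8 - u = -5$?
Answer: $-28652$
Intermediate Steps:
$u = 13$ ($u = 8 - -5 = 8 + 5 = 13$)
$\left(-26\right) \left(-38\right) \left(u - 14\right) \left(18 + 11\right) = \left(-26\right) \left(-38\right) \left(13 - 14\right) \left(18 + 11\right) = 988 \left(\left(-1\right) 29\right) = 988 \left(-29\right) = -28652$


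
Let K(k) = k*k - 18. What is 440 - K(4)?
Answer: 442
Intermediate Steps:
K(k) = -18 + k**2 (K(k) = k**2 - 18 = -18 + k**2)
440 - K(4) = 440 - (-18 + 4**2) = 440 - (-18 + 16) = 440 - 1*(-2) = 440 + 2 = 442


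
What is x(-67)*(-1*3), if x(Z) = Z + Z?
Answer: 402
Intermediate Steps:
x(Z) = 2*Z
x(-67)*(-1*3) = (2*(-67))*(-1*3) = -134*(-3) = 402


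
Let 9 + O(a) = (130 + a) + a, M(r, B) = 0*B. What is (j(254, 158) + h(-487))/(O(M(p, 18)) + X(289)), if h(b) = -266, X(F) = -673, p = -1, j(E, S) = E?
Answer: 1/46 ≈ 0.021739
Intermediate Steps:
M(r, B) = 0
O(a) = 121 + 2*a (O(a) = -9 + ((130 + a) + a) = -9 + (130 + 2*a) = 121 + 2*a)
(j(254, 158) + h(-487))/(O(M(p, 18)) + X(289)) = (254 - 266)/((121 + 2*0) - 673) = -12/((121 + 0) - 673) = -12/(121 - 673) = -12/(-552) = -12*(-1/552) = 1/46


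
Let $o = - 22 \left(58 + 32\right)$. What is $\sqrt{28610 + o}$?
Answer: $\sqrt{26630} \approx 163.19$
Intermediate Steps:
$o = -1980$ ($o = \left(-22\right) 90 = -1980$)
$\sqrt{28610 + o} = \sqrt{28610 - 1980} = \sqrt{26630}$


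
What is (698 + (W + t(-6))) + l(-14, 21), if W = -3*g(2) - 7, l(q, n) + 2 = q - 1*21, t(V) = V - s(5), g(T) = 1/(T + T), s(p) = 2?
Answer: 2581/4 ≈ 645.25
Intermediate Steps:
g(T) = 1/(2*T)
t(V) = -2 + V (t(V) = V - 1*2 = V - 2 = -2 + V)
l(q, n) = -23 + q (l(q, n) = -2 + (q - 1*21) = -2 + (q - 21) = -2 + (-21 + q) = -23 + q)
W = -31/4 (W = -3/(2*2) - 7 = -3*¼ - 7 = -¾ - 7 = -31/4 ≈ -7.7500)
(698 + (W + t(-6))) + l(-14, 21) = (698 + (-31/4 + (-2 - 6))) + (-23 - 14) = (698 + (-31/4 - 8)) - 37 = (698 - 63/4) - 37 = 2729/4 - 37 = 2581/4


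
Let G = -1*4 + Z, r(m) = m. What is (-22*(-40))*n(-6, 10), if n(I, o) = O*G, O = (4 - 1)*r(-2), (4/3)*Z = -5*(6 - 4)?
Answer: 60720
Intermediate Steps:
Z = -15/2 (Z = 3*(-5*(6 - 4))/4 = 3*(-5*2)/4 = (¾)*(-10) = -15/2 ≈ -7.5000)
G = -23/2 (G = -1*4 - 15/2 = -4 - 15/2 = -23/2 ≈ -11.500)
O = -6 (O = (4 - 1)*(-2) = 3*(-2) = -6)
n(I, o) = 69 (n(I, o) = -6*(-23/2) = 69)
(-22*(-40))*n(-6, 10) = -22*(-40)*69 = 880*69 = 60720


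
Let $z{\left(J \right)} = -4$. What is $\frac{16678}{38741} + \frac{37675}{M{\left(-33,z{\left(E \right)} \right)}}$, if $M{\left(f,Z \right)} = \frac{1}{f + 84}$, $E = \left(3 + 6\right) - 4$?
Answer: $\frac{74437942603}{38741} \approx 1.9214 \cdot 10^{6}$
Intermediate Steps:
$E = 5$ ($E = 9 - 4 = 5$)
$M{\left(f,Z \right)} = \frac{1}{84 + f}$
$\frac{16678}{38741} + \frac{37675}{M{\left(-33,z{\left(E \right)} \right)}} = \frac{16678}{38741} + \frac{37675}{\frac{1}{84 - 33}} = 16678 \cdot \frac{1}{38741} + \frac{37675}{\frac{1}{51}} = \frac{16678}{38741} + 37675 \frac{1}{\frac{1}{51}} = \frac{16678}{38741} + 37675 \cdot 51 = \frac{16678}{38741} + 1921425 = \frac{74437942603}{38741}$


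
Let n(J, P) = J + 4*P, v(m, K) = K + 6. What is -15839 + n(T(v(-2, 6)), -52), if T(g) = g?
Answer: -16035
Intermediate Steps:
v(m, K) = 6 + K
-15839 + n(T(v(-2, 6)), -52) = -15839 + ((6 + 6) + 4*(-52)) = -15839 + (12 - 208) = -15839 - 196 = -16035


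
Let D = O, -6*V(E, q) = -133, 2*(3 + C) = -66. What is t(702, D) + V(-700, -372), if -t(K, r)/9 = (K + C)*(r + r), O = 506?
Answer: -36395435/6 ≈ -6.0659e+6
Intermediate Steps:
C = -36 (C = -3 + (½)*(-66) = -3 - 33 = -36)
V(E, q) = 133/6 (V(E, q) = -⅙*(-133) = 133/6)
D = 506
t(K, r) = -18*r*(-36 + K) (t(K, r) = -9*(K - 36)*(r + r) = -9*(-36 + K)*2*r = -18*r*(-36 + K))
t(702, D) + V(-700, -372) = 18*506*(36 - 1*702) + 133/6 = 18*506*(36 - 702) + 133/6 = 18*506*(-666) + 133/6 = -6065928 + 133/6 = -36395435/6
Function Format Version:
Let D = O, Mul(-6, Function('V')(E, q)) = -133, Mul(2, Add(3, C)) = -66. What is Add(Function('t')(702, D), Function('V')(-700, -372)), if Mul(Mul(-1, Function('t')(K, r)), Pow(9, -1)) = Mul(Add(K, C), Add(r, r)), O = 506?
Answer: Rational(-36395435, 6) ≈ -6.0659e+6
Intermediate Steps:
C = -36 (C = Add(-3, Mul(Rational(1, 2), -66)) = Add(-3, -33) = -36)
Function('V')(E, q) = Rational(133, 6) (Function('V')(E, q) = Mul(Rational(-1, 6), -133) = Rational(133, 6))
D = 506
Function('t')(K, r) = Mul(-18, r, Add(-36, K)) (Function('t')(K, r) = Mul(-9, Mul(Add(K, -36), Add(r, r))) = Mul(-9, Mul(Add(-36, K), Mul(2, r))) = Mul(-9, Mul(2, r, Add(-36, K))) = Mul(-18, r, Add(-36, K)))
Add(Function('t')(702, D), Function('V')(-700, -372)) = Add(Mul(18, 506, Add(36, Mul(-1, 702))), Rational(133, 6)) = Add(Mul(18, 506, Add(36, -702)), Rational(133, 6)) = Add(Mul(18, 506, -666), Rational(133, 6)) = Add(-6065928, Rational(133, 6)) = Rational(-36395435, 6)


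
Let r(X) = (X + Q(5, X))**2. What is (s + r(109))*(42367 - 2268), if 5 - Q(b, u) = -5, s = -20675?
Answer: -261204886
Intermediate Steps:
Q(b, u) = 10 (Q(b, u) = 5 - 1*(-5) = 5 + 5 = 10)
r(X) = (10 + X)**2 (r(X) = (X + 10)**2 = (10 + X)**2)
(s + r(109))*(42367 - 2268) = (-20675 + (10 + 109)**2)*(42367 - 2268) = (-20675 + 119**2)*40099 = (-20675 + 14161)*40099 = -6514*40099 = -261204886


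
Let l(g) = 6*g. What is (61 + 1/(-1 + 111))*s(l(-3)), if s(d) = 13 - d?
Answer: 208041/110 ≈ 1891.3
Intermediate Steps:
(61 + 1/(-1 + 111))*s(l(-3)) = (61 + 1/(-1 + 111))*(13 - 6*(-3)) = (61 + 1/110)*(13 - 1*(-18)) = (61 + 1/110)*(13 + 18) = (6711/110)*31 = 208041/110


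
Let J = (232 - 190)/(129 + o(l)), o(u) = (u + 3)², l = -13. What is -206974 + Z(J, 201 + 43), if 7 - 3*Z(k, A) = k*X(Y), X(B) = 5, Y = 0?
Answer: -142189745/687 ≈ -2.0697e+5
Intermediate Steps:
o(u) = (3 + u)²
J = 42/229 (J = (232 - 190)/(129 + (3 - 13)²) = 42/(129 + (-10)²) = 42/(129 + 100) = 42/229 ≈ 0.18341)
Z(k, A) = 7/3 - 5*k/3 (Z(k, A) = 7/3 - k*5/3 = 7/3 - 5*k/3)
-206974 + Z(J, 201 + 43) = -206974 + (7/3 - 5/3*42/229) = -206974 + (7/3 - 70/229) = -206974 + 1393/687 = -142189745/687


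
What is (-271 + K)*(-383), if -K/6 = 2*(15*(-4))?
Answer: -171967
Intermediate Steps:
K = 720 (K = -12*15*(-4) = -12*(-60) = -6*(-120) = 720)
(-271 + K)*(-383) = (-271 + 720)*(-383) = 449*(-383) = -171967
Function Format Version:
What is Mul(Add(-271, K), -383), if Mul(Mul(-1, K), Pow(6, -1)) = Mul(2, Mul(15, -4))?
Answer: -171967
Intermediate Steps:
K = 720 (K = Mul(-6, Mul(2, Mul(15, -4))) = Mul(-6, Mul(2, -60)) = Mul(-6, -120) = 720)
Mul(Add(-271, K), -383) = Mul(Add(-271, 720), -383) = Mul(449, -383) = -171967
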